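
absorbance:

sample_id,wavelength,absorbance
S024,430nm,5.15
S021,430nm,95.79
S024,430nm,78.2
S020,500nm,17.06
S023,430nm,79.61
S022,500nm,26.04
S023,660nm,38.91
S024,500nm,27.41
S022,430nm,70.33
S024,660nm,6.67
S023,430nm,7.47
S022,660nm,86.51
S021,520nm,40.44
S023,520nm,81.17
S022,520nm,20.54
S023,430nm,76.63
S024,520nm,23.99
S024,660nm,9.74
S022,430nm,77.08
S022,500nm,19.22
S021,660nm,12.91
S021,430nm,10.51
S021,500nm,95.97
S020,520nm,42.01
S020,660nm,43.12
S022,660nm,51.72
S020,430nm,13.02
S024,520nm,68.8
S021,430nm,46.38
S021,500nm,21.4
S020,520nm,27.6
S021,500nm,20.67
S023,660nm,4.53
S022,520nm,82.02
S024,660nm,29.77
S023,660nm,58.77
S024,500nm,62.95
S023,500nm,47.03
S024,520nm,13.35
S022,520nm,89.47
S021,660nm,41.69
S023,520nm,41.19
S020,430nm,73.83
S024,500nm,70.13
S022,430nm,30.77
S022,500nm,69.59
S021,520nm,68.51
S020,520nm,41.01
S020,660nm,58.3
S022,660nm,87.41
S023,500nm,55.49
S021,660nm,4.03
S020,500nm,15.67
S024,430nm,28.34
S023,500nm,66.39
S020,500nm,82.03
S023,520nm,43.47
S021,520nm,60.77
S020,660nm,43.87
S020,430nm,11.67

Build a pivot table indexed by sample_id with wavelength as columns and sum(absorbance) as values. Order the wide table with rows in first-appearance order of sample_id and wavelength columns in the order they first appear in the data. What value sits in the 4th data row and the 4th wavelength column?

With rows in first-appearance order of sample_id, row 4 is sample_id=S023. wavelength columns in first-appearance order: 430nm, 500nm, 660nm, 520nm; column 4 is 520nm.
Long rows with sample_id=S023, wavelength=520nm: 81.17 + 41.19 + 43.47 = 165.83.

165.83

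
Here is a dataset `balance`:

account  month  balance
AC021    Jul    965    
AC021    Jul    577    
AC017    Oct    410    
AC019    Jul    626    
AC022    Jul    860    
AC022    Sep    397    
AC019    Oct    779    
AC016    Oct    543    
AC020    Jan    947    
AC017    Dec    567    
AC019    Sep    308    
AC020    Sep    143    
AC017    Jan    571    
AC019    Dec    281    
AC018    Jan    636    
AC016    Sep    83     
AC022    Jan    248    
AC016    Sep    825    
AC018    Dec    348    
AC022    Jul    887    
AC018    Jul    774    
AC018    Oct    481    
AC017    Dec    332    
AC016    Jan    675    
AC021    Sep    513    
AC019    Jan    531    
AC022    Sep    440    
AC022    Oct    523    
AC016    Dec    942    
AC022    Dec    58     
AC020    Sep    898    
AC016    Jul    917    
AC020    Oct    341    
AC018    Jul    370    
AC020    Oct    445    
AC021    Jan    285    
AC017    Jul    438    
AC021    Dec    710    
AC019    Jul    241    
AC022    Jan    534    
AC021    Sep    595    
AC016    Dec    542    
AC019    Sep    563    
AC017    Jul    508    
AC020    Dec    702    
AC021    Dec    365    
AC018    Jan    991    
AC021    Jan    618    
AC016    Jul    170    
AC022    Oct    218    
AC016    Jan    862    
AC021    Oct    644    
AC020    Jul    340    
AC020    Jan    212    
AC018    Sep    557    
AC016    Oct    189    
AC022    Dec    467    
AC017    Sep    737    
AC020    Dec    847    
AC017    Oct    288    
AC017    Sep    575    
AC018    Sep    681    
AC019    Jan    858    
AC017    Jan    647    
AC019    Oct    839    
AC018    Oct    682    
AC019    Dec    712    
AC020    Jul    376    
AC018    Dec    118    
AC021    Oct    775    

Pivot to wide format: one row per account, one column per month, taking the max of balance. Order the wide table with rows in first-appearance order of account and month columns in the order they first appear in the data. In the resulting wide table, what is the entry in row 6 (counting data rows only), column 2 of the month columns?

445

With rows in first-appearance order of account, row 6 is account=AC020. month columns in first-appearance order: Jul, Oct, Sep, Jan, Dec; column 2 is Oct.
Long rows with account=AC020, month=Oct: max(341, 445) = 445.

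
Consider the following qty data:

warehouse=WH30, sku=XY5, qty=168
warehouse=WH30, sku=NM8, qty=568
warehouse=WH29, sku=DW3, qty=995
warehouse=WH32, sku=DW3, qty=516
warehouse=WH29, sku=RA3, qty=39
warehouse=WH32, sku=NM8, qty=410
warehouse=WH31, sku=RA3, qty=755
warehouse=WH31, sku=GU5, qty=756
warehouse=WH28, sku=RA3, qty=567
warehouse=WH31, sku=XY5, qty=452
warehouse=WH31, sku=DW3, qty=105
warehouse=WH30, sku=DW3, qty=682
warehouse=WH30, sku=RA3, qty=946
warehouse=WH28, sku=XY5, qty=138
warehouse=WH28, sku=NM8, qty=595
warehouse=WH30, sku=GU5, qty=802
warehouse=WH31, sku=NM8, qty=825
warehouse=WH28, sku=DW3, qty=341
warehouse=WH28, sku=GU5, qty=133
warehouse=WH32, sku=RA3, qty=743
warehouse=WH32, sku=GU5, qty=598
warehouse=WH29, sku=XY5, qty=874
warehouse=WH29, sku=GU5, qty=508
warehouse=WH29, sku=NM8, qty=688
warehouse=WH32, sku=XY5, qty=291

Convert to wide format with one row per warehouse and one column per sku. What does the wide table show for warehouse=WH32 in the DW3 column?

Wide layout: rows indexed by warehouse, columns are the 5 distinct sku values (XY5, NM8, DW3, RA3, GU5).
Cell (warehouse=WH32, sku=DW3) draws from the long row where warehouse=WH32 and sku=DW3, which has qty=516.

516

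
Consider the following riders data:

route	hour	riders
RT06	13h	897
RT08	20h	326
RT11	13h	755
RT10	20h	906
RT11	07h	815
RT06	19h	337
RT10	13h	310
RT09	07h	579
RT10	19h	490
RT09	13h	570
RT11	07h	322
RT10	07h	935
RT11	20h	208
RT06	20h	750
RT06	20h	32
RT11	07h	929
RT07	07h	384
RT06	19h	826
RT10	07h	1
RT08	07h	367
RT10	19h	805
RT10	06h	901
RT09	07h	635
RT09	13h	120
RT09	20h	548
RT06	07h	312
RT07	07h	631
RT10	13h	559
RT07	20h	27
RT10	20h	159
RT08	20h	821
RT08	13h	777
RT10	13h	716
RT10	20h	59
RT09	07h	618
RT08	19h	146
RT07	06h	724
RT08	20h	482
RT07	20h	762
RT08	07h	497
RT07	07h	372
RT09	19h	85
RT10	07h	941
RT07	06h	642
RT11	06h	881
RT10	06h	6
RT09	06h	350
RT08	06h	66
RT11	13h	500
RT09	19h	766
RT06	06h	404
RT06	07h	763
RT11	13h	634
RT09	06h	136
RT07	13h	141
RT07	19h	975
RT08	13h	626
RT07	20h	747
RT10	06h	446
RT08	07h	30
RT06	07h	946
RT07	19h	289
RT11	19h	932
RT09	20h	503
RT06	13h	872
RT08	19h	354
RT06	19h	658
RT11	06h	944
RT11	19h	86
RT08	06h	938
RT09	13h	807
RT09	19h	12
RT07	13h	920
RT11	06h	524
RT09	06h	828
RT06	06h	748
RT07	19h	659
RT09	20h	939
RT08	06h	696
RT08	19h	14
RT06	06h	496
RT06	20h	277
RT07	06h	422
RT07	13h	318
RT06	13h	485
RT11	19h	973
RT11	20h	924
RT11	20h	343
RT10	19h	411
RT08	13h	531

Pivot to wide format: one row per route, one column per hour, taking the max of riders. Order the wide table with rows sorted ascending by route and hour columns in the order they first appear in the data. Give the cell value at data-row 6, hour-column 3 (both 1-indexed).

929

With rows sorted ascending by route, row 6 is route=RT11. hour columns in first-appearance order: 13h, 20h, 07h, 19h, 06h; column 3 is 07h.
Long rows with route=RT11, hour=07h: max(815, 322, 929) = 929.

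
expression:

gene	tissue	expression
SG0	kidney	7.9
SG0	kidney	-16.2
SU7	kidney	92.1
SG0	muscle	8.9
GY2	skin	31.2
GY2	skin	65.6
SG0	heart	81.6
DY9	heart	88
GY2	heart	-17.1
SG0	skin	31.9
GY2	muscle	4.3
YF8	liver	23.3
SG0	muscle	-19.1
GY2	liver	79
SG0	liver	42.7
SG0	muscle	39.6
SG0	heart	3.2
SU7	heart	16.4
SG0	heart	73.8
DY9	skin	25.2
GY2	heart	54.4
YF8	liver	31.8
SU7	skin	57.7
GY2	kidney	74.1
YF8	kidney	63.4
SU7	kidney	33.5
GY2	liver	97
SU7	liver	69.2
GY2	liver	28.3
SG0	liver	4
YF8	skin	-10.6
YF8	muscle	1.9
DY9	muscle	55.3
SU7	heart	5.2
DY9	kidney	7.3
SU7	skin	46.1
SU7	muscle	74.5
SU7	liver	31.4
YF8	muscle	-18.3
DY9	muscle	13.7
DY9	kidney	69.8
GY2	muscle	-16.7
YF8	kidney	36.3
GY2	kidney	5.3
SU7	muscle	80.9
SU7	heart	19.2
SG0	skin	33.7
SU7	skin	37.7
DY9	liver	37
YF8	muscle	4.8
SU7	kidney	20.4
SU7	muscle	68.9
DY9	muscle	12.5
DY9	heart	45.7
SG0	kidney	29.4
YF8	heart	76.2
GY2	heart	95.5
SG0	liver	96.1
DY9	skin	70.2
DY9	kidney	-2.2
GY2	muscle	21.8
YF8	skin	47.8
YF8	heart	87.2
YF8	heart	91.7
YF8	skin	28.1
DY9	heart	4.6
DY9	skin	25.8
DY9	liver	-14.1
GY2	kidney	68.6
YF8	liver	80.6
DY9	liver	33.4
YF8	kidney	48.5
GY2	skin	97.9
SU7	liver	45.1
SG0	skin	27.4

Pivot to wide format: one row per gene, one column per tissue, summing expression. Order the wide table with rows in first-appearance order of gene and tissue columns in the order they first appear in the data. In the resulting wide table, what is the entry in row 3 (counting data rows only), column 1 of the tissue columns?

148

With rows in first-appearance order of gene, row 3 is gene=GY2. tissue columns in first-appearance order: kidney, muscle, skin, heart, liver; column 1 is kidney.
Long rows with gene=GY2, tissue=kidney: 74.1 + 5.3 + 68.6 = 148.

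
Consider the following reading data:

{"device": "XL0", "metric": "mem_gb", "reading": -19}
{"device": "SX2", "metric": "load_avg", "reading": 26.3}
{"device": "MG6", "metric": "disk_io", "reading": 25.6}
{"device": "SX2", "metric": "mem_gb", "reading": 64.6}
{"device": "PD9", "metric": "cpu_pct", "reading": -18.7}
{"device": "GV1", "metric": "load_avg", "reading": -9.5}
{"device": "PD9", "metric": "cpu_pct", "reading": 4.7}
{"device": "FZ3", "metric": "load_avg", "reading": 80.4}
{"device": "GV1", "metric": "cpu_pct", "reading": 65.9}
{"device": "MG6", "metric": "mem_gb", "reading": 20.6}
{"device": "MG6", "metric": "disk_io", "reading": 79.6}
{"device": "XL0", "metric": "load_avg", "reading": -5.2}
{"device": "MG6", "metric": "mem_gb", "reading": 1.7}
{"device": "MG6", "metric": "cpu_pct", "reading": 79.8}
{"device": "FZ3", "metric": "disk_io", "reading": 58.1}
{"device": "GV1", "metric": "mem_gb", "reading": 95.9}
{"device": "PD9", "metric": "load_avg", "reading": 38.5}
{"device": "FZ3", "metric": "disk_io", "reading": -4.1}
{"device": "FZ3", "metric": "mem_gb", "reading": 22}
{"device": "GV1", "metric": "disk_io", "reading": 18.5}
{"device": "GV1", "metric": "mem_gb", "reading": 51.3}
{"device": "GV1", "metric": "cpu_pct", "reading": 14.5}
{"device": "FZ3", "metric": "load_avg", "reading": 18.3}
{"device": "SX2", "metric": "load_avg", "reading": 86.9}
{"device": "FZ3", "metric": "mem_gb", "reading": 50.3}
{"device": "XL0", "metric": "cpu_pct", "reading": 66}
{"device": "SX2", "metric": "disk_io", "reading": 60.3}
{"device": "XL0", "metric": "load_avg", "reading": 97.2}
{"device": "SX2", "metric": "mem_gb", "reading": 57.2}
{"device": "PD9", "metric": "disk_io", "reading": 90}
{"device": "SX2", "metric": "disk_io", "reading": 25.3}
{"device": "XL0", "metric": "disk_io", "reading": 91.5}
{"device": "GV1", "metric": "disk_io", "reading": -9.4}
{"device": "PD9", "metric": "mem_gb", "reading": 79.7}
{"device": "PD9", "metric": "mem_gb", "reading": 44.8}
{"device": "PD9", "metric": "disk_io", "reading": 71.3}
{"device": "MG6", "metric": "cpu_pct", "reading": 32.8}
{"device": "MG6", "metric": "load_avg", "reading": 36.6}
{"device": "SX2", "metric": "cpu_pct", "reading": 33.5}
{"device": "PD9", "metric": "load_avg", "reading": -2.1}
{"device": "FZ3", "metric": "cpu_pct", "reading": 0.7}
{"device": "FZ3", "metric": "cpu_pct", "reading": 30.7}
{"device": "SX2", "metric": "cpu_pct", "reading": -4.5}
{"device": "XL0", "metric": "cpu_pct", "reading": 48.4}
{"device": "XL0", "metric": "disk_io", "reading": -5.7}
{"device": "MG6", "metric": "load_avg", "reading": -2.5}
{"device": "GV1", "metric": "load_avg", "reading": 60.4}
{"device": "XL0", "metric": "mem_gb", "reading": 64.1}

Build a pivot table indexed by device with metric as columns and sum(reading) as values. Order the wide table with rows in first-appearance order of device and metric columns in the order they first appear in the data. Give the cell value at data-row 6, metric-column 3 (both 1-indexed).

54

With rows in first-appearance order of device, row 6 is device=FZ3. metric columns in first-appearance order: mem_gb, load_avg, disk_io, cpu_pct; column 3 is disk_io.
Long rows with device=FZ3, metric=disk_io: 58.1 + -4.1 = 54.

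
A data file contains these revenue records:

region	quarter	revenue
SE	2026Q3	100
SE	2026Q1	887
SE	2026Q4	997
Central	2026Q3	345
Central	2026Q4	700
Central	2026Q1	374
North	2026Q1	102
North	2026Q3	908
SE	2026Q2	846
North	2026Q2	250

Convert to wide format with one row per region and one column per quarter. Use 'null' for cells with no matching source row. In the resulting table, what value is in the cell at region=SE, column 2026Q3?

The long row with region=SE, quarter=2026Q3 has revenue=100.

100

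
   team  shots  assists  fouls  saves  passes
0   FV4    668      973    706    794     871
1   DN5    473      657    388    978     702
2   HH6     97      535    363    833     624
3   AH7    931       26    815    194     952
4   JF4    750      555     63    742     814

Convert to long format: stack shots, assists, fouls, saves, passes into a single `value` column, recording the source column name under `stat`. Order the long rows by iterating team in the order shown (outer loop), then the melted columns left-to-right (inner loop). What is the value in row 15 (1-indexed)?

624

25 rows total (5 × 5). Row 15: index ⌊(15-1)/5⌋ = 2 into team → HH6; (15-1) mod 5 = 4 into the melted columns → passes.
So row 15 is (HH6, passes, 624); value = 624.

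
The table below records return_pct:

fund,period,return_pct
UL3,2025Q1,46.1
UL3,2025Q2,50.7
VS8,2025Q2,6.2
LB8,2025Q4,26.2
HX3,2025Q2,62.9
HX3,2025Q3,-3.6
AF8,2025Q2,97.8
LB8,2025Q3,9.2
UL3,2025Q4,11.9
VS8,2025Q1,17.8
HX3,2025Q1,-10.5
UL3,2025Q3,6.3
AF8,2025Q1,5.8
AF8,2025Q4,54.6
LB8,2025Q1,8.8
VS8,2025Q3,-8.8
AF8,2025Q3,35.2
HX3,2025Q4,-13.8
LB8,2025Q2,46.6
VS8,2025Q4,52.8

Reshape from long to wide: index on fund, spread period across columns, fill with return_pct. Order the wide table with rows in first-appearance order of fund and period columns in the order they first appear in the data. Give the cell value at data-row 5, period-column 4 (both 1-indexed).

35.2

With rows in first-appearance order of fund, row 5 is fund=AF8. period columns in first-appearance order: 2025Q1, 2025Q2, 2025Q4, 2025Q3; column 4 is 2025Q3.
Long rows with fund=AF8, period=2025Q3: return_pct = 35.2.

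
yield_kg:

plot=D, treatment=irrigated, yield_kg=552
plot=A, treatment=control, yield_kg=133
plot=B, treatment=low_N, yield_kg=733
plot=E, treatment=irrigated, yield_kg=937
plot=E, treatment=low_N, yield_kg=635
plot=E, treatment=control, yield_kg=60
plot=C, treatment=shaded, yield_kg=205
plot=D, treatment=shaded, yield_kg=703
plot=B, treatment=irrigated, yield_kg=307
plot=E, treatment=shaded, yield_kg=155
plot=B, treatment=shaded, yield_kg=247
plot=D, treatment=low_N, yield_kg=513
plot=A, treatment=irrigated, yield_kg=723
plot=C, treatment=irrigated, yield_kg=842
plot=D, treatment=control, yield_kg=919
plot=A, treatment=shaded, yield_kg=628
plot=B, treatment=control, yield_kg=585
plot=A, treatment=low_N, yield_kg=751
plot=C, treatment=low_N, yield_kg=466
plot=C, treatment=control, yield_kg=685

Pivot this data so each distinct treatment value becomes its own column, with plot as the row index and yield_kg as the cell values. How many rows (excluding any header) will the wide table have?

5 distinct plot values → 5 rows.

5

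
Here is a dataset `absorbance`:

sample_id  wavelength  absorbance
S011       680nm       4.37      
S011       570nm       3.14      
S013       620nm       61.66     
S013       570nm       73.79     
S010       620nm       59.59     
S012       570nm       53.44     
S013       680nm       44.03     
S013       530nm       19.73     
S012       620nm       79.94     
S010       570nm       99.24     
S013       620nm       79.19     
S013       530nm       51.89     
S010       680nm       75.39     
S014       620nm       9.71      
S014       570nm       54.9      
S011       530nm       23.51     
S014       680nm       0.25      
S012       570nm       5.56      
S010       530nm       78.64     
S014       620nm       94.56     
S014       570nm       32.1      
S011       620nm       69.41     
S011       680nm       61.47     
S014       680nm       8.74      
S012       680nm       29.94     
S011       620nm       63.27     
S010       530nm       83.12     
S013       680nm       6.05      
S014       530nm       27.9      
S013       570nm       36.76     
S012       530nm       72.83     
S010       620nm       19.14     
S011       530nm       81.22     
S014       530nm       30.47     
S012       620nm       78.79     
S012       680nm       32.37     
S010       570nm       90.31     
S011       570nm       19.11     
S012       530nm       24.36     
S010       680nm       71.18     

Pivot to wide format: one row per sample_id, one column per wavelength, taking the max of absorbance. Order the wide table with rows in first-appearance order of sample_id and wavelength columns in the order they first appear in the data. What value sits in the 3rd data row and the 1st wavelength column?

With rows in first-appearance order of sample_id, row 3 is sample_id=S010. wavelength columns in first-appearance order: 680nm, 570nm, 620nm, 530nm; column 1 is 680nm.
Long rows with sample_id=S010, wavelength=680nm: max(75.39, 71.18) = 75.39.

75.39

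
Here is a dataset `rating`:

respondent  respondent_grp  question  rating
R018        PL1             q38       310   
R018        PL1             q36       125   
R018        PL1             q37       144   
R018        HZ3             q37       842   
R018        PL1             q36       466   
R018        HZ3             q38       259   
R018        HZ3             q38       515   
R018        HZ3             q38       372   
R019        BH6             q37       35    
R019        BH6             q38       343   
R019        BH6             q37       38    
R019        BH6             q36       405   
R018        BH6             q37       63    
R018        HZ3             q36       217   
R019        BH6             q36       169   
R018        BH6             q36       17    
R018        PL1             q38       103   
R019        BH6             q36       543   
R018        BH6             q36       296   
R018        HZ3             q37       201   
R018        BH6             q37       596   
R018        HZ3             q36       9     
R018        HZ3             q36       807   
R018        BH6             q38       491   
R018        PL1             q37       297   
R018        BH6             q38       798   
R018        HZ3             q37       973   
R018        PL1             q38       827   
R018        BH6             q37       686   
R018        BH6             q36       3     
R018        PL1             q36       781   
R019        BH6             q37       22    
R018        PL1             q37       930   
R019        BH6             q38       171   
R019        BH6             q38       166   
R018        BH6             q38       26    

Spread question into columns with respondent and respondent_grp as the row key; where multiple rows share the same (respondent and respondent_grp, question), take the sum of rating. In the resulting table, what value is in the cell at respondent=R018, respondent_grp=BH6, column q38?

Rows with respondent=R018, respondent_grp=BH6 and question=q38: rating values are 491, 798, 26.
491 + 798 + 26 = 1315.

1315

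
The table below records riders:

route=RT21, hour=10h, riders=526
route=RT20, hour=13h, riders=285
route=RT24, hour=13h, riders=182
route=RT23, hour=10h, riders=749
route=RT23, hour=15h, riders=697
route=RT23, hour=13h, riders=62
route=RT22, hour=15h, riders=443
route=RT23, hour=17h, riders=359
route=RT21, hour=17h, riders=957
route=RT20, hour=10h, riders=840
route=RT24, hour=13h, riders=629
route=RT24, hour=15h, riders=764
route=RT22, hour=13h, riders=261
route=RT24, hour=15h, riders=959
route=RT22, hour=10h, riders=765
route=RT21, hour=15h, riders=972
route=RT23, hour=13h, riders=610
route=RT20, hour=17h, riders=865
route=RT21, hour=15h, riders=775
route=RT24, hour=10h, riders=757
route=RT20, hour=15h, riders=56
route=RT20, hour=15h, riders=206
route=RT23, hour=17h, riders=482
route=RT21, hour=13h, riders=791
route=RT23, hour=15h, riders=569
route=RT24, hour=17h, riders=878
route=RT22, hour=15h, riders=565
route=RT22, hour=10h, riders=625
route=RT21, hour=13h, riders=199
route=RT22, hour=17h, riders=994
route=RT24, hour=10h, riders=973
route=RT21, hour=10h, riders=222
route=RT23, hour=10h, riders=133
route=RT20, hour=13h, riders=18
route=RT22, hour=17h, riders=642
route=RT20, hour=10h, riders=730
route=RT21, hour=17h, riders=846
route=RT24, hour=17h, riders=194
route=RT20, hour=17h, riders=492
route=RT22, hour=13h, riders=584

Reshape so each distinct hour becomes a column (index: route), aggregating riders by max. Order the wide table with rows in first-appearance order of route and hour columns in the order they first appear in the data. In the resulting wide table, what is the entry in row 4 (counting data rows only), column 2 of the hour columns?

610

With rows in first-appearance order of route, row 4 is route=RT23. hour columns in first-appearance order: 10h, 13h, 15h, 17h; column 2 is 13h.
Long rows with route=RT23, hour=13h: max(62, 610) = 610.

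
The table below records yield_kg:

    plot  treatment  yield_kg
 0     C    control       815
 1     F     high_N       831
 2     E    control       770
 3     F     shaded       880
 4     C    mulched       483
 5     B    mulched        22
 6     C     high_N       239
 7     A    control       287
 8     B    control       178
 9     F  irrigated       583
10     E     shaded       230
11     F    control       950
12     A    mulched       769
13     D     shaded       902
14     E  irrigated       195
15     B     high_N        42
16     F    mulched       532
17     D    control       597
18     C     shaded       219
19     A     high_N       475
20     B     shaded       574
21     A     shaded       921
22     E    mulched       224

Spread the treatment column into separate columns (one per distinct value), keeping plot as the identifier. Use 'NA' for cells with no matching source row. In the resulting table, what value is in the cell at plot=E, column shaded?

The long row with plot=E, treatment=shaded has yield_kg=230.

230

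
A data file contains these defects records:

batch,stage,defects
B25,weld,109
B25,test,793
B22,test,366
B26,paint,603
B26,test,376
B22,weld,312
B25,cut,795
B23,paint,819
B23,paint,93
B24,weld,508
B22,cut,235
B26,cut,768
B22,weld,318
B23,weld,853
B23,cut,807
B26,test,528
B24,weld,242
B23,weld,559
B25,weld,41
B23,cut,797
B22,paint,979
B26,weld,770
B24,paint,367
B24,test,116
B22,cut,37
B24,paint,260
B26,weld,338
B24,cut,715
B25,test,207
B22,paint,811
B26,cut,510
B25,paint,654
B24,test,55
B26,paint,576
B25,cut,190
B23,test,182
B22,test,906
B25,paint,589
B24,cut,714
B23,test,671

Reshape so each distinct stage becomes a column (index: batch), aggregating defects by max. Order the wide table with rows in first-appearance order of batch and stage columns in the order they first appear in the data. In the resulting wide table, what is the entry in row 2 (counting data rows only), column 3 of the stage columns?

With rows in first-appearance order of batch, row 2 is batch=B22. stage columns in first-appearance order: weld, test, paint, cut; column 3 is paint.
Long rows with batch=B22, stage=paint: max(979, 811) = 979.

979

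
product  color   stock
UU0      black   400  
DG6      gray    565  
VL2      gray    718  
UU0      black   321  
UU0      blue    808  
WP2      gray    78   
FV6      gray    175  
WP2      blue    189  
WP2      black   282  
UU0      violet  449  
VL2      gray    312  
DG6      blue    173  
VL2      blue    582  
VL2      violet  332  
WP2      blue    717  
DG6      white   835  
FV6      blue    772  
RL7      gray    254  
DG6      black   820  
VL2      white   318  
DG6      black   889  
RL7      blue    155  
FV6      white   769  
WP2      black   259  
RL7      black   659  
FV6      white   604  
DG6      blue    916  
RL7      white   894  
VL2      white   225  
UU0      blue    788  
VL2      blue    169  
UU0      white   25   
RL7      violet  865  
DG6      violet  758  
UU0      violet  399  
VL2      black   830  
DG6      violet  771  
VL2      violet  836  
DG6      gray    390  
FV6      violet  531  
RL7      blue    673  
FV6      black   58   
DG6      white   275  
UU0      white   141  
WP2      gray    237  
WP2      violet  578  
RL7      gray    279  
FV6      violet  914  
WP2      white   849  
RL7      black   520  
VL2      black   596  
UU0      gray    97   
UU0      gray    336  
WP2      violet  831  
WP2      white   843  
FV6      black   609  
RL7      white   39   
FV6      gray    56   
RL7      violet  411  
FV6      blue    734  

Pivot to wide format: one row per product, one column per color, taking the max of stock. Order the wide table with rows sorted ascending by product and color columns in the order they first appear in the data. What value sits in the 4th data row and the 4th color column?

With rows sorted ascending by product, row 4 is product=UU0. color columns in first-appearance order: black, gray, blue, violet, white; column 4 is violet.
Long rows with product=UU0, color=violet: max(449, 399) = 449.

449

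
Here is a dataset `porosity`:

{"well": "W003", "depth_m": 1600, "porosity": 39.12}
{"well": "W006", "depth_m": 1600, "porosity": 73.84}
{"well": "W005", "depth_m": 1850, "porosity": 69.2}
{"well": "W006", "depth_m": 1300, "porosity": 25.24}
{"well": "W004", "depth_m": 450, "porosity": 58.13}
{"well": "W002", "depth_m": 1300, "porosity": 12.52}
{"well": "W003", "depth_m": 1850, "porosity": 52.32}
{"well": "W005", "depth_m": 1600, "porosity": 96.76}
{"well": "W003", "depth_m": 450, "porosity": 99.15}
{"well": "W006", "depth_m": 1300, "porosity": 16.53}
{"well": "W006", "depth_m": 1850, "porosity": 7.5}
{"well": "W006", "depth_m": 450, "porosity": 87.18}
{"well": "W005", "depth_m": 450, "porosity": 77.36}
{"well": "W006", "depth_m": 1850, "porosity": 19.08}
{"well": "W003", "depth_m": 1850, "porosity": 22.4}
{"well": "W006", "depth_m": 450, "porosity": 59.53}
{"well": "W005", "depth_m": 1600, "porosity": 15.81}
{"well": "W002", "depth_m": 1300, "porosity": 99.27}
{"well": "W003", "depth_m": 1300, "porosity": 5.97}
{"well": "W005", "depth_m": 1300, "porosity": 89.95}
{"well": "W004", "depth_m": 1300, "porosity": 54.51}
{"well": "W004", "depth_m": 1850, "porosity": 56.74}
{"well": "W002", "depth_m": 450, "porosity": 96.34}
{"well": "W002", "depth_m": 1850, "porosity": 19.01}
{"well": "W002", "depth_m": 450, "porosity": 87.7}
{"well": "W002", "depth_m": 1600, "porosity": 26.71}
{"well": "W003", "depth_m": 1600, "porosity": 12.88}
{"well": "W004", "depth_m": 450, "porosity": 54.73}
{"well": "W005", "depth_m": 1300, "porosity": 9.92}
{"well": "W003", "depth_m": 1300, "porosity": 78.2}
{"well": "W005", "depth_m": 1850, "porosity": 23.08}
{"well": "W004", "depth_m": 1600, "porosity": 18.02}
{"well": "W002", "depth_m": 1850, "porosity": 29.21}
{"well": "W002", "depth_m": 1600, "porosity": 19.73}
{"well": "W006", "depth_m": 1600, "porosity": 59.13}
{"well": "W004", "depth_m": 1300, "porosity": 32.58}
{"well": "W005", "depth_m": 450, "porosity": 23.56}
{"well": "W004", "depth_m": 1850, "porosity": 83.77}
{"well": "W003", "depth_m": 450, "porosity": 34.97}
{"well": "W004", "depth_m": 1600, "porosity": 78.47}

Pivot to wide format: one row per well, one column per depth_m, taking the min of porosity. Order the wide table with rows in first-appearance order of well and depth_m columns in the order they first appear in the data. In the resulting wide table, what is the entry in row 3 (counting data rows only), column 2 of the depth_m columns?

23.08

With rows in first-appearance order of well, row 3 is well=W005. depth_m columns in first-appearance order: 1600, 1850, 1300, 450; column 2 is 1850.
Long rows with well=W005, depth_m=1850: min(69.2, 23.08) = 23.08.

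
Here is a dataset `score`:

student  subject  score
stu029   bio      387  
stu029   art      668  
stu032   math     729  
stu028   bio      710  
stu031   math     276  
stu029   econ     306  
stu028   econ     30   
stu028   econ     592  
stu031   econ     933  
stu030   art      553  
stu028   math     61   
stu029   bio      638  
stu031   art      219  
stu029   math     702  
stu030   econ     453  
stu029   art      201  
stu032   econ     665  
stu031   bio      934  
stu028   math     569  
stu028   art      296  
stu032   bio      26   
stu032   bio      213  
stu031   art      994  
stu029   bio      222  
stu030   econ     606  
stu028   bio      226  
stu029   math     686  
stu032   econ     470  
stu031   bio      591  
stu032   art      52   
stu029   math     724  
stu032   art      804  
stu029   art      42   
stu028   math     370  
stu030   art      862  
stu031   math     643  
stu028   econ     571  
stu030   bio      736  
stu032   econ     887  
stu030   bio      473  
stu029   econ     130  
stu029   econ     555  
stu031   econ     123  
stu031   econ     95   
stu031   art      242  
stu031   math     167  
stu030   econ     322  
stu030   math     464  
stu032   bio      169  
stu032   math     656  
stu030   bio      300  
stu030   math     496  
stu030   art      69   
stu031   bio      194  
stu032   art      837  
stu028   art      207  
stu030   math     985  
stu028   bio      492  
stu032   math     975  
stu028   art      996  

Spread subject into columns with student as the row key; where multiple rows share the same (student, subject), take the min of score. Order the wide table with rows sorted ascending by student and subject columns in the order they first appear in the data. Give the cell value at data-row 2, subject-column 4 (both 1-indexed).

130

With rows sorted ascending by student, row 2 is student=stu029. subject columns in first-appearance order: bio, art, math, econ; column 4 is econ.
Long rows with student=stu029, subject=econ: min(306, 130, 555) = 130.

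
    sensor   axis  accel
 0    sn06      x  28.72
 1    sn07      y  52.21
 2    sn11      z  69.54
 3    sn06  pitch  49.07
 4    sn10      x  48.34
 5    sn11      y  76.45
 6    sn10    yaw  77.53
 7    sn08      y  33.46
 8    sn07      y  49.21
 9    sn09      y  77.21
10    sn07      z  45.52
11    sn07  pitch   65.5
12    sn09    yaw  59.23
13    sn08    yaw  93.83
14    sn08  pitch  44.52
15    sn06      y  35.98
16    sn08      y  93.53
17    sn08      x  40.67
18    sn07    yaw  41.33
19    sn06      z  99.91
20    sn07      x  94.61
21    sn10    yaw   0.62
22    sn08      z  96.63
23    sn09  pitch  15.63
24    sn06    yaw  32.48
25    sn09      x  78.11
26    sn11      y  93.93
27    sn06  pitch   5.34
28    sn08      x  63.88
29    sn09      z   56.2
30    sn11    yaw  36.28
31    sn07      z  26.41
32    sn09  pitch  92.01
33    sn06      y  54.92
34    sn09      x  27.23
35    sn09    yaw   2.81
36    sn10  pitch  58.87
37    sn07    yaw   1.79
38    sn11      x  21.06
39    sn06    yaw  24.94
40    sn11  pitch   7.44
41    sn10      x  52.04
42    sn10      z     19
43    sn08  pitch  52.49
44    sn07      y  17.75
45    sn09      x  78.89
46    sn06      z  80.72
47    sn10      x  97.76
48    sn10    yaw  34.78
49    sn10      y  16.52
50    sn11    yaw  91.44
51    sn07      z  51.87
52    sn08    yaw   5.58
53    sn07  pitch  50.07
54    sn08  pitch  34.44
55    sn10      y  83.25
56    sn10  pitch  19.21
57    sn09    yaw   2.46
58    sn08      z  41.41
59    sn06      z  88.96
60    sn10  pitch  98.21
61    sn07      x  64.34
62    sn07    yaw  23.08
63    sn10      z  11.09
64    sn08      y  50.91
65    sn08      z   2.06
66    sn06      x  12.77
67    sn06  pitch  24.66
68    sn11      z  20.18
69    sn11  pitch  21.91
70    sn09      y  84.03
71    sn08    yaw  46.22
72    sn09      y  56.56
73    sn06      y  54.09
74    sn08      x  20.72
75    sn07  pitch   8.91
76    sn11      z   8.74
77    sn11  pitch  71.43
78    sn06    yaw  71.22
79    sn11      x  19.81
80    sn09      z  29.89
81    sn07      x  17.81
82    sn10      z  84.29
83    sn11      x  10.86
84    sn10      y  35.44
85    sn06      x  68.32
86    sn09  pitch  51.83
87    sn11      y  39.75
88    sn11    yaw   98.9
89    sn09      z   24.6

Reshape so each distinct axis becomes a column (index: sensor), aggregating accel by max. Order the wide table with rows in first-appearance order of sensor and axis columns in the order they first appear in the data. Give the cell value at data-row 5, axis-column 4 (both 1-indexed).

52.49

With rows in first-appearance order of sensor, row 5 is sensor=sn08. axis columns in first-appearance order: x, y, z, pitch, yaw; column 4 is pitch.
Long rows with sensor=sn08, axis=pitch: max(44.52, 52.49, 34.44) = 52.49.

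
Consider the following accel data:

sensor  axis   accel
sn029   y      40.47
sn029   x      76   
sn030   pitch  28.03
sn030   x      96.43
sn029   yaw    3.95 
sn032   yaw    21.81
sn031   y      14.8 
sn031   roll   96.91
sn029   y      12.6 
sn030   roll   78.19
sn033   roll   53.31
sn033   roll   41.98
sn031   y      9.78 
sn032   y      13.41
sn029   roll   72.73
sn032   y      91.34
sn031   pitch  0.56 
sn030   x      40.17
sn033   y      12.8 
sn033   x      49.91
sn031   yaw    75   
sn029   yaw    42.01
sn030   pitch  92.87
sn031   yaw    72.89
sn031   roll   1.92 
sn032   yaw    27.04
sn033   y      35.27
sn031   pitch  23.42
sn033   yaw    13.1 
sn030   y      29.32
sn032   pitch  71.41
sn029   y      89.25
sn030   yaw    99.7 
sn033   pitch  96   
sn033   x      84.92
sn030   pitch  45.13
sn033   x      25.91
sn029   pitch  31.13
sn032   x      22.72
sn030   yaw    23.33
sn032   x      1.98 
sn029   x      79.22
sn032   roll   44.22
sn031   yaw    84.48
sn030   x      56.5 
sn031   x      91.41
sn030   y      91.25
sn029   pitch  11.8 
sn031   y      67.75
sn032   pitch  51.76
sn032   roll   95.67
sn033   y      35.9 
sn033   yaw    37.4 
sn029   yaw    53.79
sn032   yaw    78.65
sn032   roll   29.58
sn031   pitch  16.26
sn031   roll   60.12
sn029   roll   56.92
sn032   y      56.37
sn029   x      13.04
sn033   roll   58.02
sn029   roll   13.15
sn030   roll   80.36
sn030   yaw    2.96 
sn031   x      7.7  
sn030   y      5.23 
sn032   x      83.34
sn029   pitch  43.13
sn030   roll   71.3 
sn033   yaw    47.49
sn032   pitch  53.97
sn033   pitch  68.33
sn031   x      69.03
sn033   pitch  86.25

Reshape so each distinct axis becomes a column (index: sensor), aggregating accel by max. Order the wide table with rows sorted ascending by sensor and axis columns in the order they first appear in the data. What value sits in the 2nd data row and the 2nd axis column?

With rows sorted ascending by sensor, row 2 is sensor=sn030. axis columns in first-appearance order: y, x, pitch, yaw, roll; column 2 is x.
Long rows with sensor=sn030, axis=x: max(96.43, 40.17, 56.5) = 96.43.

96.43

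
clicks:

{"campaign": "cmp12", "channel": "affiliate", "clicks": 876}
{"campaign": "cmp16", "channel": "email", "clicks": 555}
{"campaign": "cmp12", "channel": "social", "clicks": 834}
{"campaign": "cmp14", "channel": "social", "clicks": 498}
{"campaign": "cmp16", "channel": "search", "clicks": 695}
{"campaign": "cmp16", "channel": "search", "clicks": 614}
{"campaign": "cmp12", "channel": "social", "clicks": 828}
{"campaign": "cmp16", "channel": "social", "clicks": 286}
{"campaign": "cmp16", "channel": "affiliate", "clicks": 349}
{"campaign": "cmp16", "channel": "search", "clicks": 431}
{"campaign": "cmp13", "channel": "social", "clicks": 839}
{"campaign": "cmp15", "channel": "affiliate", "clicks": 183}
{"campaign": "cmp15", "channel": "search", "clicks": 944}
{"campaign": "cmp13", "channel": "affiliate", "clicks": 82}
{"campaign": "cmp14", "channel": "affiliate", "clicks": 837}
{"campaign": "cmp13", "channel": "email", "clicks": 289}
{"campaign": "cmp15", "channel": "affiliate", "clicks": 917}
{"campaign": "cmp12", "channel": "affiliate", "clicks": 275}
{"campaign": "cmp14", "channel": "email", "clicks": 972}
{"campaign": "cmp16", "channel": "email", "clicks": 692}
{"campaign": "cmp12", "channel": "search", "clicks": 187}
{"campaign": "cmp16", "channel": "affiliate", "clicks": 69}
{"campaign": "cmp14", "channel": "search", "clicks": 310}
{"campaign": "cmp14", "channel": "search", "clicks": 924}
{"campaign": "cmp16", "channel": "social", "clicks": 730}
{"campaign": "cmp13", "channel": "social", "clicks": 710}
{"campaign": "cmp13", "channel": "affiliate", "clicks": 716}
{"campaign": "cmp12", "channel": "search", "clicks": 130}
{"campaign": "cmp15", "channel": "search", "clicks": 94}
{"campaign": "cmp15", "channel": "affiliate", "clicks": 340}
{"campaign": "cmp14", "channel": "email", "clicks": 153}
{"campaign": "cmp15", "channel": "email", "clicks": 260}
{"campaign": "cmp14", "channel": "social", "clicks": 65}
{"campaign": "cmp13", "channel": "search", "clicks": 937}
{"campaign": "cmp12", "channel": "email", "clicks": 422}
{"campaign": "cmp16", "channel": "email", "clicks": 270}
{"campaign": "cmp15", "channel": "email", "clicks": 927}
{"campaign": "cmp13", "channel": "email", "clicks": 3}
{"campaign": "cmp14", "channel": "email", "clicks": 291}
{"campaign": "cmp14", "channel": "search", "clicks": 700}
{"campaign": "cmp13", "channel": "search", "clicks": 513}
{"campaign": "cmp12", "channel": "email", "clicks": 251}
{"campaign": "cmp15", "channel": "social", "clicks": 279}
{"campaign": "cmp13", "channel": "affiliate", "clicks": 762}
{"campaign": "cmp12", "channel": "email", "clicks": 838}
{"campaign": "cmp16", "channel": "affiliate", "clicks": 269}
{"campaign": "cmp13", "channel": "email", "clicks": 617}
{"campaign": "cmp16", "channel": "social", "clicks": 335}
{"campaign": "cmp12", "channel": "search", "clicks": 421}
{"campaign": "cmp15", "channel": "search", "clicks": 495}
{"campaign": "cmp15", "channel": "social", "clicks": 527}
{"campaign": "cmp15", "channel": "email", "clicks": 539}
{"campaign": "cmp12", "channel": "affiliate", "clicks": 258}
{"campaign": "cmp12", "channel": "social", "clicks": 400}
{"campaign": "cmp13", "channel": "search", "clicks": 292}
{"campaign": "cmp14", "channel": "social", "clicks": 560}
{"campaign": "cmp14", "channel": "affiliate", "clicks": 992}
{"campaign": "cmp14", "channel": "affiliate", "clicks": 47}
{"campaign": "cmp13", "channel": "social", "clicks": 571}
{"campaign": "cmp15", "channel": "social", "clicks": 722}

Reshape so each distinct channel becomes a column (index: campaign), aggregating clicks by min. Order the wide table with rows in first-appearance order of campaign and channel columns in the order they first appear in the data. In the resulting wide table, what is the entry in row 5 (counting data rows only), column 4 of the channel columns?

With rows in first-appearance order of campaign, row 5 is campaign=cmp15. channel columns in first-appearance order: affiliate, email, social, search; column 4 is search.
Long rows with campaign=cmp15, channel=search: min(944, 94, 495) = 94.

94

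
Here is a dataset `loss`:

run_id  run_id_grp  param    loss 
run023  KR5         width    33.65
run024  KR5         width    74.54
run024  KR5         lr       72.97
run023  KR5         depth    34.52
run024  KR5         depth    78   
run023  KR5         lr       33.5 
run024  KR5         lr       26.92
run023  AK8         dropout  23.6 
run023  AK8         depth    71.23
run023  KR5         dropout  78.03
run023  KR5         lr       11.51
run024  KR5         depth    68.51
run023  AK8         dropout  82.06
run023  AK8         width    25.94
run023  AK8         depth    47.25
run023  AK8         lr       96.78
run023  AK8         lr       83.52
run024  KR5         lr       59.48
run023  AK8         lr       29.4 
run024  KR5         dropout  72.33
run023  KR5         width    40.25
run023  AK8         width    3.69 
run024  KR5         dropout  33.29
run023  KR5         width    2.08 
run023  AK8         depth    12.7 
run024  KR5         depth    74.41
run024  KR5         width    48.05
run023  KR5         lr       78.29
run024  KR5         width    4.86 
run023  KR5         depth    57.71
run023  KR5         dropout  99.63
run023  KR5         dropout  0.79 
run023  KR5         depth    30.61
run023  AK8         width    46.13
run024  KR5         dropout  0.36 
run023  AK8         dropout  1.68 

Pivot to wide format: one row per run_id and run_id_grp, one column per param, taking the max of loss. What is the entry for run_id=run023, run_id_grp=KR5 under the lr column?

Rows with run_id=run023, run_id_grp=KR5 and param=lr: loss values are 33.5, 11.51, 78.29.
max(33.5, 11.51, 78.29) = 78.29.

78.29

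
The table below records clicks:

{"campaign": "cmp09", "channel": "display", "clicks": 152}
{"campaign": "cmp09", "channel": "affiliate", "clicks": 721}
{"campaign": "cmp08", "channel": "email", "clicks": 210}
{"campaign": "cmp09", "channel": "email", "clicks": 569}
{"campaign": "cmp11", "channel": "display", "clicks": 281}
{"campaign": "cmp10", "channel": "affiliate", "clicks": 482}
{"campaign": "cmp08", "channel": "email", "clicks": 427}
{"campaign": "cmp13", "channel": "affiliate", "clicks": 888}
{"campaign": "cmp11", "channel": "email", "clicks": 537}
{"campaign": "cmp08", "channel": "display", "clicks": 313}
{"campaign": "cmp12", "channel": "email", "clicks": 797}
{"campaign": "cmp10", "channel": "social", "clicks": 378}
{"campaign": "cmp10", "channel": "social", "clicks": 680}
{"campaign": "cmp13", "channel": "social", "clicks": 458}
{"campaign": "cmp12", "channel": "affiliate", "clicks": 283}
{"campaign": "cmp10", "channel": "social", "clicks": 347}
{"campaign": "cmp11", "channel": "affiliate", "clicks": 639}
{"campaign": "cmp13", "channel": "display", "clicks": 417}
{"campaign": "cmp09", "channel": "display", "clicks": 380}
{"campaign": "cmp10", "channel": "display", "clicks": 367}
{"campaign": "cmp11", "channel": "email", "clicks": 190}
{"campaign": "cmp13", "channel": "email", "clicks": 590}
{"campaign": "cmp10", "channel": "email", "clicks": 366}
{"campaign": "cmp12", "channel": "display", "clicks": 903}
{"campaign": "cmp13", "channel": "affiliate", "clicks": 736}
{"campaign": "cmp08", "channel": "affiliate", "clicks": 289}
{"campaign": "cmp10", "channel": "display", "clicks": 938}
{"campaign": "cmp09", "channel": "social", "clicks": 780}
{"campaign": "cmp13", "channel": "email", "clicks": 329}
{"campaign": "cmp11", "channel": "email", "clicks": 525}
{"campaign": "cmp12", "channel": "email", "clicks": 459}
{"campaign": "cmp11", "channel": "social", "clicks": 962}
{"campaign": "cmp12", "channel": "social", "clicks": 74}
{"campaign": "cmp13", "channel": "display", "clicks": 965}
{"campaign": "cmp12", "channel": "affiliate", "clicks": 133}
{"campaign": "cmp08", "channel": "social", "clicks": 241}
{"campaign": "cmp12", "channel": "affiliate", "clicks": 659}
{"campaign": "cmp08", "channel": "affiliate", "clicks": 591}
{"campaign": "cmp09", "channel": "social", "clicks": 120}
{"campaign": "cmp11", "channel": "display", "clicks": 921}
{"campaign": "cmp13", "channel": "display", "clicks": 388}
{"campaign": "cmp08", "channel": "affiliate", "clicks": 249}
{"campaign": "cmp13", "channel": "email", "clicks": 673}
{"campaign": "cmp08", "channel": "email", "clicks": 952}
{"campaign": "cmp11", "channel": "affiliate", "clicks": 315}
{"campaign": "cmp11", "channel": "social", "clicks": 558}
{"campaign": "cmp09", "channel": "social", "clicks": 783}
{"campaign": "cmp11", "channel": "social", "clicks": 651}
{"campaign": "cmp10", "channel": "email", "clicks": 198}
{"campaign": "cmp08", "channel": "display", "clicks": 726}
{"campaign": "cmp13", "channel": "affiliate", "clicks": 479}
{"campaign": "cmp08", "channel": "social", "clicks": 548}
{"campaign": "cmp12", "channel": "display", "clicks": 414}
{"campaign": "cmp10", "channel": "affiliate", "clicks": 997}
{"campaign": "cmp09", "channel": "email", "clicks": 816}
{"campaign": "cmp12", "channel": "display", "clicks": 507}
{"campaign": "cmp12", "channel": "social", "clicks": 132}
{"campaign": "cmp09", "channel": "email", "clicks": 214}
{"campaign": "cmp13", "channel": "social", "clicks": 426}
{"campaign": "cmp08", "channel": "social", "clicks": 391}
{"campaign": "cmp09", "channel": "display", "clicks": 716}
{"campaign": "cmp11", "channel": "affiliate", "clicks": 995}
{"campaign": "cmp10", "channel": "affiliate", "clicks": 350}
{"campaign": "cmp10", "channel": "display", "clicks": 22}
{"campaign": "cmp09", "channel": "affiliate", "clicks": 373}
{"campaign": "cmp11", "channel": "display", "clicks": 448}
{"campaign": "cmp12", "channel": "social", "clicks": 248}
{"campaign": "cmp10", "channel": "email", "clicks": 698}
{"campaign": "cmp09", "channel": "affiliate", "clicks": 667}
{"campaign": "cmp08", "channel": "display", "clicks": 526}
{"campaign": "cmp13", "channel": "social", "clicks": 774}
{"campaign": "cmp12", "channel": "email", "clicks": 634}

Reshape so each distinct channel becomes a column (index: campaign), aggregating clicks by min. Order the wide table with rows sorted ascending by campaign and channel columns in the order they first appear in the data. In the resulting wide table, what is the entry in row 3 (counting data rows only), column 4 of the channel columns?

With rows sorted ascending by campaign, row 3 is campaign=cmp10. channel columns in first-appearance order: display, affiliate, email, social; column 4 is social.
Long rows with campaign=cmp10, channel=social: min(378, 680, 347) = 347.

347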